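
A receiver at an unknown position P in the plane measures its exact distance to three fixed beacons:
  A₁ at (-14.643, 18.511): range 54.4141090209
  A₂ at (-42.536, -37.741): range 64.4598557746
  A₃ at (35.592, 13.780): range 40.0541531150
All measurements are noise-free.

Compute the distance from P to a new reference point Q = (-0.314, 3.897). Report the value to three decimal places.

34.049

eq1: (x + 14.643)² + (y − 18.511)² = 54.4141090209²
eq2: (x + 42.536)² + (y + 37.741)² = 64.4598557746²
eq3: (x − 35.592)² + (y − 13.780)² = 40.0541531150²
eq1−eq3, eq1−eq2 (x²,y² cancel):
  100.470·x − 9.462·y = 2256.164373
  -55.786·x − 112.504·y = 1482.442061
det = 100.470·-112.504 − -9.462·-55.786 = -11831.124012
x = (2256.164373·-112.504 − -9.462·1482.442061) / -11831.124012 = 20.268628
y = (100.470·1482.442061 − 2256.164373·-55.786) / -11831.124012 = -23.227154
|P − Q| = √((20.268628 − -0.314)² + (-23.227154 − 3.897)²) = 34.049439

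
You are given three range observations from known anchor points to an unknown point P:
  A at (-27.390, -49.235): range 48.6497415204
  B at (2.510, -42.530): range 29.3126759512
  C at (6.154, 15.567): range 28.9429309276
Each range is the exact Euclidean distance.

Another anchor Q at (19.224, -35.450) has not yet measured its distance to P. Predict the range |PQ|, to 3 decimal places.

eq1: (x + 27.390)² + (y + 49.235)² = 48.6497415204²
eq2: (x − 2.510)² + (y + 42.530)² = 29.3126759512²
eq3: (x − 6.154)² + (y − 15.567)² = 28.9429309276²
eq2−eq3, eq2−eq1 (x²,y² cancel):
  7.288·x + 116.194·y = -1513.358074
  -59.800·x − 13.410·y = -148.368054
det = 7.288·-13.410 − 116.194·-59.800 = 6850.669120
x = (-1513.358074·-13.410 − 116.194·-148.368054) / 6850.669120 = 5.478824
y = (7.288·-148.368054 − -1513.358074·-59.800) / 6850.669120 = -13.368055
|P − Q| = √((5.478824 − 19.224)² + (-13.368055 − -35.450)²) = 26.010424

26.010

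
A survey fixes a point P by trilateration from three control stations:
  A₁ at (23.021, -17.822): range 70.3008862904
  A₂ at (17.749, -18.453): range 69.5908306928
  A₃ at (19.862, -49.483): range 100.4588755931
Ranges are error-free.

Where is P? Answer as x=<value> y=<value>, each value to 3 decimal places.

eq1: (x − 23.021)² + (y + 17.822)² = 70.3008862904²
eq2: (x − 17.749)² + (y + 18.453)² = 69.5908306928²
eq3: (x − 19.862)² + (y + 49.483)² = 100.4588755931²
eq3−eq1, eq3−eq2 (x²,y² cancel):
  6.318·x + 63.322·y = 3154.294864
  -4.226·x + 62.060·y = 3061.575846
det = 6.318·62.060 − 63.322·-4.226 = 659.693852
x = (3154.294864·62.060 − 63.322·3061.575846) / 659.693852 = 2.865623
y = (6.318·3061.575846 − 3154.294864·-4.226) / 659.693852 = 49.527650

x=2.866 y=49.528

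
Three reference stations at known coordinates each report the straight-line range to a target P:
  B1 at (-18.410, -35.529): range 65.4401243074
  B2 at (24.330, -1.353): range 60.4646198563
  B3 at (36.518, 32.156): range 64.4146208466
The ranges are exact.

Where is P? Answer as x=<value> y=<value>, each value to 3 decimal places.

eq1: (x + 18.410)² + (y + 35.529)² = 65.4401243074²
eq2: (x − 24.330)² + (y + 1.353)² = 60.4646198563²
eq3: (x − 36.518)² + (y − 32.156)² = 64.4146208466²
eq2−eq3, eq2−eq1 (x²,y² cancel):
  24.376·x + 67.018·y = 1280.520027
  -85.480·x − 68.352·y = 381.018817
det = 24.376·-68.352 − 67.018·-85.480 = 4062.550288
x = (1280.520027·-68.352 − 67.018·381.018817) / 4062.550288 = -27.830111
y = (24.376·381.018817 − 1280.520027·-85.480) / 4062.550288 = 29.229562

x=-27.830 y=29.230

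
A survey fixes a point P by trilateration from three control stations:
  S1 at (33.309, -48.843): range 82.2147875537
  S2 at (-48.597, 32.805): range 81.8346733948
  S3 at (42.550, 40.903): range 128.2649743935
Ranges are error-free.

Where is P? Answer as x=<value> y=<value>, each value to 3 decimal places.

eq1: (x − 33.309)² + (y + 48.843)² = 82.2147875537²
eq2: (x + 48.597)² + (y − 32.805)² = 81.8346733948²
eq3: (x − 42.550)² + (y − 40.903)² = 128.2649743935²
eq2−eq3, eq2−eq1 (x²,y² cancel):
  182.294·x + 16.196·y = -9709.268412
  163.812·x − 163.296·y = -5.065827
det = 182.294·-163.296 − 16.196·163.812 = -32420.980176
x = (-9709.268412·-163.296 − 16.196·-5.065827) / -32420.980176 = -48.905577
y = (182.294·-5.065827 − -9709.268412·163.812) / -32420.980176 = -49.029092

x=-48.906 y=-49.029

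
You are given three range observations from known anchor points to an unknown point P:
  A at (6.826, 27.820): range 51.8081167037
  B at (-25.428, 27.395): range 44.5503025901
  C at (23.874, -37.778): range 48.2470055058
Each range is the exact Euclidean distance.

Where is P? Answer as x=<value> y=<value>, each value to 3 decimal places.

eq1: (x − 6.826)² + (y − 27.820)² = 51.8081167037²
eq2: (x + 25.428)² + (y − 27.395)² = 44.5503025901²
eq3: (x − 23.874)² + (y + 37.778)² = 48.2470055058²
eq1−eq2, eq1−eq3 (x²,y² cancel):
  -64.508·x − 0.850·y = 1275.874029
  34.096·x − 131.196·y = 1532.905900
det = -64.508·-131.196 − -0.850·34.096 = 8492.173168
x = (1275.874029·-131.196 − -0.850·1532.905900) / 8492.173168 = -19.557609
y = (-64.508·1532.905900 − 1275.874029·34.096) / 8492.173168 = -16.766838

x=-19.558 y=-16.767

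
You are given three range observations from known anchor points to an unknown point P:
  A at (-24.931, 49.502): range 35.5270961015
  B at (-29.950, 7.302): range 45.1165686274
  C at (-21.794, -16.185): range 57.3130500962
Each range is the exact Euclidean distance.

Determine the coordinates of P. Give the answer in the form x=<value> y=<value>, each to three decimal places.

x=6.785 y=33.494

eq1: (x + 24.931)² + (y − 49.502)² = 35.5270961015²
eq2: (x + 29.950)² + (y − 7.302)² = 45.1165686274²
eq3: (x + 21.794)² + (y + 16.185)² = 57.3130500962²
eq2−eq1, eq2−eq3 (x²,y² cancel):
  10.038·x + 84.400·y = 2895.011268
  16.312·x − 46.974·y = -1462.669990
det = 10.038·-46.974 − 84.400·16.312 = -1848.257812
x = (2895.011268·-46.974 − 84.400·-1462.669990) / -1848.257812 = 6.785261
y = (10.038·-1462.669990 − 2895.011268·16.312) / -1848.257812 = 33.494085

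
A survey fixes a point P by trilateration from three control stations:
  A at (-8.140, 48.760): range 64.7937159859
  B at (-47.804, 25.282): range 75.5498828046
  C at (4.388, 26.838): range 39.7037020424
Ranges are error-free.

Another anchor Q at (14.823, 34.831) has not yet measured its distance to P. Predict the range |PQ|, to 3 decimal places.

eq1: (x + 8.140)² + (y − 48.760)² = 64.7937159859²
eq2: (x + 47.804)² + (y − 25.282)² = 75.5498828046²
eq3: (x − 4.388)² + (y − 26.838)² = 39.7037020424²
eq3−eq2, eq3−eq1 (x²,y² cancel):
  -104.384·x − 3.112·y = -1946.531684
  -25.056·x + 43.844·y = -917.577263
det = -104.384·43.844 − -3.112·-25.056 = -4654.586368
x = (-1946.531684·43.844 − -3.112·-917.577263) / -4654.586368 = 18.948888
y = (-104.384·-917.577263 − -1946.531684·-25.056) / -4654.586368 = -10.099305
|P − Q| = √((18.948888 − 14.823)² + (-10.099305 − 34.831)²) = 45.119345

45.119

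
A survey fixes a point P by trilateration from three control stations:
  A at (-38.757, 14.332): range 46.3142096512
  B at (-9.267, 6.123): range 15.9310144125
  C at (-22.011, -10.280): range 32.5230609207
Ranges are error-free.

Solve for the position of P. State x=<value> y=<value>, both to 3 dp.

eq1: (x + 38.757)² + (y − 14.332)² = 46.3142096512²
eq2: (x + 9.267)² + (y − 6.123)² = 15.9310144125²
eq3: (x + 22.011)² + (y + 10.280)² = 32.5230609207²
eq1−eq2, eq1−eq3 (x²,y² cancel):
  58.980·x − 16.418·y = 307.065940
  33.492·x − 49.224·y = -30.092228
det = 58.980·-49.224 − -16.418·33.492 = -2353.359864
x = (307.065940·-49.224 − -16.418·-30.092228) / -2353.359864 = 6.632674
y = (58.980·-30.092228 − 307.065940·33.492) / -2353.359864 = 5.124202

x=6.633 y=5.124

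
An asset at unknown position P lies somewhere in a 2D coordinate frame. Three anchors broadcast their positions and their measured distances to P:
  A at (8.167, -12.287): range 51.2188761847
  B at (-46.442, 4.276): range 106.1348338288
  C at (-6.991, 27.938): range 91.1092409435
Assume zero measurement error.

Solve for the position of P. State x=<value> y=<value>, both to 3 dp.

eq1: (x − 8.167)² + (y + 12.287)² = 51.2188761847²
eq2: (x + 46.442)² + (y − 4.276)² = 106.1348338288²
eq3: (x + 6.991)² + (y − 27.938)² = 91.1092409435²
eq1−eq3, eq1−eq2 (x²,y² cancel):
  -30.316·x + 80.450·y = -5065.784841
  -109.218·x + 33.126·y = -6683.756392
det = -30.316·33.126 − 80.450·-109.218 = 7782.340284
x = (-5065.784841·33.126 − 80.450·-6683.756392) / 7782.340284 = 47.530563
y = (-30.316·-6683.756392 − -5065.784841·-109.218) / 7782.340284 = -45.057157

x=47.531 y=-45.057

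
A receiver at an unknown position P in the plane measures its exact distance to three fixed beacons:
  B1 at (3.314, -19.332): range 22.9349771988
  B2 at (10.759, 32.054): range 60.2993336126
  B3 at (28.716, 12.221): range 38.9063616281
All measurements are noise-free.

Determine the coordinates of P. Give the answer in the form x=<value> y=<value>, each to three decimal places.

eq1: (x − 3.314)² + (y + 19.332)² = 22.9349771988²
eq2: (x − 10.759)² + (y − 32.054)² = 60.2993336126²
eq3: (x − 28.716)² + (y − 12.221)² = 38.9063616281²
eq1−eq3, eq1−eq2 (x²,y² cancel):
  50.804·x + 63.106·y = -398.439119
  14.890·x + 102.772·y = -2351.490278
det = 50.804·102.772 − 63.106·14.890 = 4281.580348
x = (-398.439119·102.772 − 63.106·-2351.490278) / 4281.580348 = 25.094650
y = (50.804·-2351.490278 − -398.439119·14.890) / 4281.580348 = -26.516460

x=25.095 y=-26.516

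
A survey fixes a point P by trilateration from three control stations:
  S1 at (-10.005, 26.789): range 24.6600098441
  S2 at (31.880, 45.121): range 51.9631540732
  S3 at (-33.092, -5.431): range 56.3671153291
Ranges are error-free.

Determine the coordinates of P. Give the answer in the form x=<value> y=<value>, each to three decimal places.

x=-19.909 y=49.373

eq1: (x + 10.005)² + (y − 26.789)² = 24.6600098441²
eq2: (x − 31.880)² + (y − 45.121)² = 51.9631540732²
eq3: (x + 33.092)² + (y + 5.431)² = 56.3671153291²
eq2−eq3, eq2−eq1 (x²,y² cancel):
  -129.944·x − 101.104·y = -2404.745125
  -83.770·x − 36.664·y = -142.435199
det = -129.944·-36.664 − -101.104·-83.770 = -3705.215264
x = (-2404.745125·-36.664 − -101.104·-142.435199) / -3705.215264 = -19.908913
y = (-129.944·-142.435199 − -2404.745125·-83.770) / -3705.215264 = 49.372813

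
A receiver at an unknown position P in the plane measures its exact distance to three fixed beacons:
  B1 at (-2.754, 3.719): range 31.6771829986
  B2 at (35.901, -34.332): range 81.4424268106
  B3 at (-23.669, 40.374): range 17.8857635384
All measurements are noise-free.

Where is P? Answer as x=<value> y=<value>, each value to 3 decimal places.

eq1: (x + 2.754)² + (y − 3.719)² = 31.6771829986²
eq2: (x − 35.901)² + (y + 34.332)² = 81.4424268106²
eq3: (x + 23.669)² + (y − 40.374)² = 17.8857635384²
eq2−eq3, eq2−eq1 (x²,y² cancel):
  -119.140·x + 149.412·y = 6035.681759
  -77.310·x + 76.102·y = 3183.272414
det = -119.140·76.102 − 149.412·-77.310 = 2484.249440
x = (6035.681759·76.102 − 149.412·3183.272414) / 2484.249440 = -6.557975
y = (-119.140·3183.272414 − 6035.681759·-77.310) / 2484.249440 = 35.166952

x=-6.558 y=35.167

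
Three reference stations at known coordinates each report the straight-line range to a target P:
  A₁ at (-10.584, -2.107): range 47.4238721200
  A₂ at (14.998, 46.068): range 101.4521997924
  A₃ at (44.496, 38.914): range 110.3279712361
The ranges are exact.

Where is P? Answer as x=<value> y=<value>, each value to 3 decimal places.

eq1: (x + 10.584)² + (y + 2.107)² = 47.4238721200²
eq2: (x − 14.998)² + (y − 46.068)² = 101.4521997924²
eq3: (x − 44.496)² + (y − 38.914)² = 110.3279712361²
eq2−eq1, eq2−eq3 (x²,y² cancel):
  -51.164·x − 96.350·y = 5812.785073
  58.996·x − 14.308·y = -732.719610
det = -51.164·-14.308 − -96.350·58.996 = 6416.319112
x = (5812.785073·-14.308 − -96.350·-732.719610) / 6416.319112 = -23.964965
y = (-51.164·-732.719610 − 5812.785073·58.996) / 6416.319112 = -47.603961

x=-23.965 y=-47.604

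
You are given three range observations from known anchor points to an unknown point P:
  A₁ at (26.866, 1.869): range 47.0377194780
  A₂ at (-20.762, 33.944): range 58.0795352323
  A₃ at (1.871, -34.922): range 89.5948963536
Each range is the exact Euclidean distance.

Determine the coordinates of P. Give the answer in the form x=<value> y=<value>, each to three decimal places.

x=35.567 y=48.095

eq1: (x − 26.866)² + (y − 1.869)² = 47.0377194780²
eq2: (x + 20.762)² + (y − 33.944)² = 58.0795352323²
eq3: (x − 1.871)² + (y + 34.922)² = 89.5948963536²
eq3−eq1, eq3−eq2 (x²,y² cancel):
  49.990·x + 73.582·y = 5316.926791
  -45.266·x + 137.732·y = 5014.222095
det = 49.990·137.732 − 73.582·-45.266 = 10215.985492
x = (5316.926791·137.732 − 73.582·5014.222095) / 10215.985492 = 35.567246
y = (49.990·5014.222095 − 5316.926791·-45.266) / 10215.985492 = 48.094917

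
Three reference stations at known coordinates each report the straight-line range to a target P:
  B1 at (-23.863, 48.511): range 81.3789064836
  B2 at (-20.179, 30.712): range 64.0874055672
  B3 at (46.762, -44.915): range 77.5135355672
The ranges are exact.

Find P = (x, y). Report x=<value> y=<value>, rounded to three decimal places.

x=-29.775 y=-32.653

eq1: (x + 23.863)² + (y − 48.511)² = 81.3789064836²
eq2: (x + 20.179)² + (y − 30.712)² = 64.0874055672²
eq3: (x − 46.762)² + (y + 44.915)² = 77.5135355672²
eq2−eq1, eq2−eq3 (x²,y² cancel):
  -7.368·x + 35.598·y = -942.989963
  133.882·x − 151.254·y = 952.470240
det = -7.368·-151.254 − 35.598·133.882 = -3651.491964
x = (-942.989963·-151.254 − 35.598·952.470240) / -3651.491964 = -29.775492
y = (-7.368·952.470240 − -942.989963·133.882) / -3651.491964 = -32.652840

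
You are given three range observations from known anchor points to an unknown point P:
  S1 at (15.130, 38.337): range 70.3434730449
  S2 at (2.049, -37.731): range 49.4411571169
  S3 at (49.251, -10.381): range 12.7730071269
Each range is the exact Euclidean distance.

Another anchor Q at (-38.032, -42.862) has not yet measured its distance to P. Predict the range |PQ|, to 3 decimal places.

eq1: (x − 15.130)² + (y − 38.337)² = 70.3434730449²
eq2: (x − 2.049)² + (y + 37.731)² = 49.4411571169²
eq3: (x − 49.251)² + (y + 10.381)² = 12.7730071269²
eq1−eq2, eq1−eq3 (x²,y² cancel):
  -26.162·x − 152.136·y = 2232.960476
  68.242·x − 97.436·y = 5619.838182
det = -26.162·-97.436 − -152.136·68.242 = 12931.185544
x = (2232.960476·-97.436 − -152.136·5619.838182) / 12931.185544 = 49.292384
y = (-26.162·5619.838182 − 2232.960476·68.242) / 12931.185544 = -23.153940
|P − Q| = √((49.292384 − -38.032)² + (-23.153940 − -42.862)²) = 89.520700

89.521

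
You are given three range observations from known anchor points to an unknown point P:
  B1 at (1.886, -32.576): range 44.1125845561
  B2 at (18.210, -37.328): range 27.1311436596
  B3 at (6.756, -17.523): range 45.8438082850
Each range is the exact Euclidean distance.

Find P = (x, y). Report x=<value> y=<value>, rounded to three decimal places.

eq1: (x − 1.886)² + (y + 32.576)² = 44.1125845561²
eq2: (x − 18.210)² + (y + 37.328)² = 27.1311436596²
eq3: (x − 6.756)² + (y + 17.523)² = 45.8438082850²
eq3−eq1, eq3−eq2 (x²,y² cancel):
  -9.740·x − 30.106·y = 867.788349
  22.908·x − 39.610·y = 2737.840421
det = -9.740·-39.610 − -30.106·22.908 = 1075.469648
x = (867.788349·-39.610 − -30.106·2737.840421) / 1075.469648 = 44.680319
y = (-9.740·2737.840421 − 867.788349·22.908) / 1075.469648 = -43.279567

x=44.680 y=-43.280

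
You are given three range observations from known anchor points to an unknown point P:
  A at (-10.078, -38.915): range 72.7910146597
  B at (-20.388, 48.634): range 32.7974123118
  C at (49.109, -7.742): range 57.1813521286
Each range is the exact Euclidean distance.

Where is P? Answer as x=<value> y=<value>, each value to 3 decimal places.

x=7.685 y=31.675

eq1: (x + 10.078)² + (y + 38.915)² = 72.7910146597²
eq2: (x + 20.388)² + (y − 48.634)² = 32.7974123118²
eq3: (x − 49.109)² + (y + 7.742)² = 57.1813521286²
eq1−eq3, eq1−eq2 (x²,y² cancel):
  118.374·x + 62.346·y = 2884.513920
  -20.620·x + 175.098·y = 5387.854752
det = 118.374·175.098 − 62.346·-20.620 = 22012.625172
x = (2884.513920·175.098 − 62.346·5387.854752) / 22012.625172 = 7.684746
y = (118.374·5387.854752 − 2884.513920·-20.620) / 22012.625172 = 31.675486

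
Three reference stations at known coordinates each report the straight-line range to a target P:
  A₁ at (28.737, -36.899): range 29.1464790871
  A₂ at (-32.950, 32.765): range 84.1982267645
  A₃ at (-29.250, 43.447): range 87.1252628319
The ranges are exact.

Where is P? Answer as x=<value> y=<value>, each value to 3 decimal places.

x=39.653 y=-9.874

eq1: (x − 28.737)² + (y + 36.899)² = 29.1464790871²
eq2: (x + 32.950)² + (y − 32.765)² = 84.1982267645²
eq3: (x + 29.250)² + (y − 43.447)² = 87.1252628319²
eq1−eq3, eq1−eq2 (x²,y² cancel):
  -115.974·x + 160.692·y = -6185.441241
  -123.374·x + 139.328·y = -6267.927792
det = -115.974·139.328 − 160.692·-123.374 = 3666.789336
x = (-6185.441241·139.328 − 160.692·-6267.927792) / 3666.789336 = 39.653409
y = (-115.974·-6267.927792 − -6185.441241·-123.374) / 3666.789336 = -9.874025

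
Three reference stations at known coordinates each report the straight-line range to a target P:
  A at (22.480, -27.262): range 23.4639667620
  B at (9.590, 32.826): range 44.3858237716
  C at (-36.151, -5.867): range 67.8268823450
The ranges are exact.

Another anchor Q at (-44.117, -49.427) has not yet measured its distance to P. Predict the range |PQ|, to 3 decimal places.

87.514

eq1: (x − 22.480)² + (y + 27.262)² = 23.4639667620²
eq2: (x − 9.590)² + (y − 32.826)² = 44.3858237716²
eq3: (x + 36.151)² + (y + 5.867)² = 67.8268823450²
eq2−eq1, eq2−eq3 (x²,y² cancel):
  25.780·x − 120.176·y = 1498.596284
  -91.482·x − 77.386·y = -2458.582503
det = 25.780·-77.386 − -120.176·-91.482 = -12988.951912
x = (1498.596284·-77.386 − -120.176·-2458.582503) / -12988.951912 = 31.675611
y = (25.780·-2458.582503 − 1498.596284·-91.482) / -12988.951912 = -5.675002
|P − Q| = √((31.675611 − -44.117)² + (-5.675002 − -49.427)²) = 87.514325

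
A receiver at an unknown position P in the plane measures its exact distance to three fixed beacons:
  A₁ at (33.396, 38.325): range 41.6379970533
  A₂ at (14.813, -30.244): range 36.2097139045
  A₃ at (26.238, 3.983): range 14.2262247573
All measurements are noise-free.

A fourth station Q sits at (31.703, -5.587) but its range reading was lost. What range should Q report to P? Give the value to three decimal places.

7.413

eq1: (x − 33.396)² + (y − 38.325)² = 41.6379970533²
eq2: (x − 14.813)² + (y + 30.244)² = 36.2097139045²
eq3: (x − 26.238)² + (y − 3.983)² = 14.2262247573²
eq2−eq3, eq2−eq1 (x²,y² cancel):
  22.850·x + 68.454·y = 678.930338
  37.166·x + 137.138·y = 1027.394518
det = 22.850·137.138 − 68.454·37.166 = 589.441936
x = (678.930338·137.138 − 68.454·1027.394518) / 589.441936 = 38.643135
y = (22.850·1027.394518 − 678.930338·37.166) / 589.441936 = -2.981057
|P − Q| = √((38.643135 − 31.703)² + (-2.981057 − -5.587)²) = 7.413259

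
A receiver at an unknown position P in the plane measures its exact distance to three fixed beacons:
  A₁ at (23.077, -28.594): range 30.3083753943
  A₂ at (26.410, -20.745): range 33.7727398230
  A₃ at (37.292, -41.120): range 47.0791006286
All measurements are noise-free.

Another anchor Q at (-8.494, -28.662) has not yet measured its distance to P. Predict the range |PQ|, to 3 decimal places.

eq1: (x − 23.077)² + (y + 28.594)² = 30.3083753943²
eq2: (x − 26.410)² + (y + 20.745)² = 33.7727398230²
eq3: (x − 37.292)² + (y + 41.120)² = 47.0791006286²
eq3−eq2, eq3−eq1 (x²,y² cancel):
  -21.764·x + 40.750·y = -877.860778
  -28.430·x + 25.052·y = -433.538802
det = -21.764·25.052 − 40.750·-28.430 = 613.290772
x = (-877.860778·25.052 − 40.750·-433.538802) / 613.290772 = -7.052873
y = (-21.764·-433.538802 − -877.860778·-28.430) / 613.290772 = -25.309436
|P − Q| = √((-7.052873 − -8.494)² + (-25.309436 − -28.662)²) = 3.649183

3.649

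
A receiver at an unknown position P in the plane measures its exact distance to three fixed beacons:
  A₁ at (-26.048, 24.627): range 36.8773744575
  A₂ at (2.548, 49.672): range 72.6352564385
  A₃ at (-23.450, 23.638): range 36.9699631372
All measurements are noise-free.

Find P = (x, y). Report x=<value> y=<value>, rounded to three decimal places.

x=-39.018 y=-9.894

eq1: (x + 26.048)² + (y − 24.627)² = 36.8773744575²
eq2: (x − 2.548)² + (y − 49.672)² = 72.6352564385²
eq3: (x + 23.450)² + (y − 23.638)² = 36.9699631372²
eq3−eq2, eq3−eq1 (x²,y² cancel):
  51.996·x + 52.068·y = -2543.959960
  -5.196·x + 1.978·y = 183.167316
det = 51.996·1.978 − 52.068·-5.196 = 373.393416
x = (-2543.959960·1.978 − 52.068·183.167316) / 373.393416 = -39.018119
y = (51.996·183.167316 − -2543.959960·-5.196) / 373.393416 = -9.894251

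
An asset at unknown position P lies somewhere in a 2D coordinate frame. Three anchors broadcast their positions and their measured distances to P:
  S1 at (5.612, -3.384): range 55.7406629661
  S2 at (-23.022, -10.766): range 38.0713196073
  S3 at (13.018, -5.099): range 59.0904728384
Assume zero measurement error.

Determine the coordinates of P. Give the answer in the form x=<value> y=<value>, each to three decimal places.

x=-26.935 y=-48.636

eq1: (x − 5.612)² + (y + 3.384)² = 55.7406629661²
eq2: (x + 23.022)² + (y + 10.766)² = 38.0713196073²
eq3: (x − 13.018)² + (y + 5.099)² = 59.0904728384²
eq2−eq1, eq2−eq3 (x²,y² cancel):
  57.268·x + 14.764·y = -2260.569371
  72.080·x + 11.334·y = -2492.709719
det = 57.268·11.334 − 14.764·72.080 = -415.113608
x = (-2260.569371·11.334 − 14.764·-2492.709719) / -415.113608 = -26.934971
y = (57.268·-2492.709719 − -2260.569371·72.080) / -415.113608 = -48.635698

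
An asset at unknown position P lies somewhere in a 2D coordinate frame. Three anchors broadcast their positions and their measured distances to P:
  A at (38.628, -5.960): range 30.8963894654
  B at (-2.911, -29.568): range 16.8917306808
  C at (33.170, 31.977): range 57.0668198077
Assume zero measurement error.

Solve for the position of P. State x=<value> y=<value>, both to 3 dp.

x=11.548 y=-20.835

eq1: (x − 38.628)² + (y + 5.960)² = 30.8963894654²
eq2: (x + 2.911)² + (y + 29.568)² = 16.8917306808²
eq3: (x − 33.170)² + (y − 31.977)² = 57.0668198077²
eq1−eq3, eq1−eq2 (x²,y² cancel):
  -10.916·x + 75.874·y = -1706.901596
  -83.078·x − 47.216·y = 24.352878
det = -10.916·-47.216 − 75.874·-83.078 = 6818.870028
x = (-1706.901596·-47.216 − 75.874·24.352878) / 6818.870028 = 11.548147
y = (-10.916·24.352878 − -1706.901596·-83.078) / 6818.870028 = -20.835095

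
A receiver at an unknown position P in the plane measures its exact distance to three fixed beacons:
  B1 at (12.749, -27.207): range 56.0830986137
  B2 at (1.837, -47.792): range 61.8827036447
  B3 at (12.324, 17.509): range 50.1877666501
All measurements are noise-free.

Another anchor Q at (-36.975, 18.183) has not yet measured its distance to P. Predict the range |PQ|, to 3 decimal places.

eq1: (x − 12.749)² + (y + 27.207)² = 56.0830986137²
eq2: (x − 1.837)² + (y + 47.792)² = 61.8827036447²
eq3: (x − 12.324)² + (y − 17.509)² = 50.1877666501²
eq2−eq1, eq2−eq3 (x²,y² cancel):
  21.824·x + 41.170·y = -700.536923
  20.974·x + 130.602·y = -518.346687
det = 21.824·130.602 − 41.170·20.974 = 1986.758468
x = (-700.536923·130.602 − 41.170·-518.346687) / 1986.758468 = -35.309370
y = (21.824·-518.346687 − -700.536923·20.974) / 1986.758468 = 1.701598
|P − Q| = √((-35.309370 − -36.975)² + (1.701598 − 18.183)²) = 16.565354

16.565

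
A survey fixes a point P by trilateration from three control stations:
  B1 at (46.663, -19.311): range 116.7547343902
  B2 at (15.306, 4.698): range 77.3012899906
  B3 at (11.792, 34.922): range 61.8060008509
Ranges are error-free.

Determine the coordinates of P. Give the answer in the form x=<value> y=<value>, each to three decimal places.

eq1: (x − 46.663)² + (y + 19.311)² = 116.7547343902²
eq2: (x − 15.306)² + (y − 4.698)² = 77.3012899906²
eq3: (x − 11.792)² + (y − 34.922)² = 61.8060008509²
eq2−eq1, eq2−eq3 (x²,y² cancel):
  62.714·x − 48.018·y = -5362.173118
  -7.028·x + 60.448·y = 3257.760201
det = 62.714·60.448 − -48.018·-7.028 = 3453.465368
x = (-5362.173118·60.448 − -48.018·3257.760201) / 3453.465368 = -48.560357
y = (62.714·3257.760201 − -5362.173118·-7.028) / 3453.465368 = 48.247717

x=-48.560 y=48.248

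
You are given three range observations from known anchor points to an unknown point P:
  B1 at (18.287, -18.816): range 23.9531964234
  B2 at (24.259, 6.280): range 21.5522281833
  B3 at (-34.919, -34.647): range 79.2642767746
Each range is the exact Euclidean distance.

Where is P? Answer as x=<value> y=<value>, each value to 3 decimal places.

eq1: (x − 18.287)² + (y + 18.816)² = 23.9531964234²
eq2: (x − 24.259)² + (y − 6.280)² = 21.5522281833²
eq3: (x + 34.919)² + (y + 34.647)² = 79.2642767746²
eq3−eq1, eq3−eq2 (x²,y² cancel):
  106.412·x + 31.662·y = 3977.775009
  118.356·x + 81.854·y = 4026.513344
det = 106.412·81.854 − 31.662·118.356 = 4962.860176
x = (3977.775009·81.854 − 31.662·4026.513344) / 4962.860176 = 39.918378
y = (106.412·4026.513344 − 3977.775009·118.356) / 4962.860176 = -8.528187

x=39.918 y=-8.528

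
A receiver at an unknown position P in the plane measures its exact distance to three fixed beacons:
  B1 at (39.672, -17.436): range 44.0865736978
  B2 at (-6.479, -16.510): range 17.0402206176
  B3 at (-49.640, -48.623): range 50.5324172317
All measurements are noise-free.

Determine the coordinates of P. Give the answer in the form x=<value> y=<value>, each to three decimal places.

x=-1.633 y=-32.847

eq1: (x − 39.672)² + (y + 17.436)² = 44.0865736978²
eq2: (x + 6.479)² + (y + 16.510)² = 17.0402206176²
eq3: (x + 49.640)² + (y + 48.623)² = 50.5324172317²
eq3−eq1, eq3−eq2 (x²,y² cancel):
  178.624·x + 62.374·y = -2340.544838
  86.322·x + 64.226·y = -2250.612115
det = 178.624·64.226 − 62.374·86.322 = 6088.056596
x = (-2340.544838·64.226 − 62.374·-2250.612115) / 6088.056596 = -1.633387
y = (178.624·-2250.612115 − -2340.544838·86.322) / 6088.056596 = -32.846742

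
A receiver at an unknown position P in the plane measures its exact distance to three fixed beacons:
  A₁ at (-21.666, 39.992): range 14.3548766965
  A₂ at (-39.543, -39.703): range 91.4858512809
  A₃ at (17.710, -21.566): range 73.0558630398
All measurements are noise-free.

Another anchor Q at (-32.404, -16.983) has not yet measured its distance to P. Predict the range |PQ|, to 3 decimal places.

eq1: (x + 21.666)² + (y − 39.992)² = 14.3548766965²
eq2: (x + 39.543)² + (y + 39.703)² = 91.4858512809²
eq3: (x − 17.710)² + (y + 21.566)² = 73.0558630398²
eq3−eq1, eq3−eq2 (x²,y² cancel):
  -78.752·x + 123.116·y = 6421.135804
  -114.506·x − 36.274·y = -671.261258
det = -78.752·-36.274 − 123.116·-114.506 = 16954.170744
x = (6421.135804·-36.274 − 123.116·-671.261258) / 16954.170744 = -8.863735
y = (-78.752·-671.261258 − 6421.135804·-114.506) / 16954.170744 = 46.485420
|P − Q| = √((-8.863735 − -32.404)² + (46.485420 − -16.983)²) = 67.693311

67.693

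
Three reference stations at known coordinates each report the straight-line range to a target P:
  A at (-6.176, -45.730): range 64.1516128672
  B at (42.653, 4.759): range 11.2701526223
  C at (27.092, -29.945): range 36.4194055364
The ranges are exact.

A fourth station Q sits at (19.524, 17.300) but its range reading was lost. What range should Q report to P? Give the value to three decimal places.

16.305

eq1: (x + 6.176)² + (y + 45.730)² = 64.1516128672²
eq2: (x − 42.653)² + (y − 4.759)² = 11.2701526223²
eq3: (x − 27.092)² + (y + 29.945)² = 36.4194055364²
eq2−eq3, eq2−eq1 (x²,y² cancel):
  -31.122·x − 69.408·y = -1410.603760
  -97.658·x − 100.978·y = -3700.963707
det = -31.122·-100.978 − -69.408·-97.658 = -3635.609148
x = (-1410.603760·-100.978 − -69.408·-3700.963707) / -3635.609148 = 31.476580
y = (-31.122·-3700.963707 − -1410.603760·-97.658) / -3635.609148 = 6.209509
|P − Q| = √((31.476580 − 19.524)² + (6.209509 − 17.300)²) = 16.305310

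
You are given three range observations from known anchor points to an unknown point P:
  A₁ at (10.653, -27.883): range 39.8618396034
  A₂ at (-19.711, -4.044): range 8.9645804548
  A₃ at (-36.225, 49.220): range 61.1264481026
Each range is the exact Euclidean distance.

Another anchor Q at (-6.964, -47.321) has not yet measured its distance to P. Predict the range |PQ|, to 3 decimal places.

40.795

eq1: (x − 10.653)² + (y + 27.883)² = 39.8618396034²
eq2: (x + 19.711)² + (y + 4.044)² = 8.9645804548²
eq3: (x + 36.225)² + (y − 49.220)² = 61.1264481026²
eq1−eq2, eq1−eq3 (x²,y² cancel):
  -60.728·x + 47.678·y = 1022.531913
  -93.756·x + 154.206·y = 696.434526
det = -60.728·154.206 − 47.678·-93.756 = -4894.523400
x = (1022.531913·154.206 − 47.678·696.434526) / -4894.523400 = -25.431680
y = (-60.728·696.434526 − 1022.531913·-93.756) / -4894.523400 = -10.945994
|P − Q| = √((-25.431680 − -6.964)² + (-10.945994 − -47.321)²) = 40.794561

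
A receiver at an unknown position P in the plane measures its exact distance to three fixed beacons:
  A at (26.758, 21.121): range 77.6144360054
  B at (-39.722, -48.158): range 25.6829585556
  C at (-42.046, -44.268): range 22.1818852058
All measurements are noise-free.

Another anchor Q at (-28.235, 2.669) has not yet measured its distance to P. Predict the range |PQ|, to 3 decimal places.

26.857

eq1: (x − 26.758)² + (y − 21.121)² = 77.6144360054²
eq2: (x + 39.722)² + (y + 48.158)² = 25.6829585556²
eq3: (x + 42.046)² + (y + 44.268)² = 22.1818852058²
eq1−eq3, eq1−eq2 (x²,y² cancel):
  -137.608·x − 130.778·y = 8097.399380
  -132.960·x − 138.558·y = 8099.329359
det = -137.608·-138.558 − -130.778·-132.960 = 1678.446384
x = (8097.399380·-138.558 − -130.778·8099.329359) / 1678.446384 = -37.383004
y = (-137.608·8099.329359 − 8097.399380·-132.960) / 1678.446384 = -22.581772
|P − Q| = √((-37.383004 − -28.235)² + (-22.581772 − 2.669)²) = 26.856795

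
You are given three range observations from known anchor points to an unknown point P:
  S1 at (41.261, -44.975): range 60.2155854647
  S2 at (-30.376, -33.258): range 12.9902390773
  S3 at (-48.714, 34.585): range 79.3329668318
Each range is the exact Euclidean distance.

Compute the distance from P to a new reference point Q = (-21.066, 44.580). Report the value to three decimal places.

eq1: (x − 41.261)² + (y + 44.975)² = 60.2155854647²
eq2: (x + 30.376)² + (y + 33.258)² = 12.9902390773²
eq3: (x + 48.714)² + (y − 34.585)² = 79.3329668318²
eq3−eq2, eq3−eq1 (x²,y² cancel):
  36.676·x − 135.686·y = 4584.593234
  179.950·x − 159.120·y = 2823.847618
det = 36.676·-159.120 − -135.686·179.950 = 18580.810580
x = (4584.593234·-159.120 − -135.686·2823.847618) / 18580.810580 = -18.639870
y = (36.676·2823.847618 − 4584.593234·179.950) / 18580.810580 = -38.826622
|P − Q| = √((-18.639870 − -21.066)² + (-38.826622 − 44.580)²) = 83.441901

83.442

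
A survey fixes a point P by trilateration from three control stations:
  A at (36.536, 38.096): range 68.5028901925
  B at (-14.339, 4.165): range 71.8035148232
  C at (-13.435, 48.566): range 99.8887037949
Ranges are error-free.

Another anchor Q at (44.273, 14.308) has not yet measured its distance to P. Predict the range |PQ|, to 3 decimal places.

43.810

eq1: (x − 36.536)² + (y − 38.096)² = 68.5028901925²
eq2: (x + 14.339)² + (y − 4.165)² = 71.8035148232²
eq3: (x + 13.435)² + (y − 48.566)² = 99.8887037949²
eq1−eq3, eq1−eq2 (x²,y² cancel):
  -99.942·x + 20.940·y = -5532.136112
  -101.750·x − 67.862·y = -3026.329142
det = -99.942·-67.862 − 20.940·-101.750 = 8912.909004
x = (-5532.136112·-67.862 − 20.940·-3026.329142) / 8912.909004 = 49.231194
y = (-99.942·-3026.329142 − -5532.136112·-101.750) / 8912.909004 = -29.220254
|P − Q| = √((49.231194 − 44.273)² + (-29.220254 − 14.308)²) = 43.809731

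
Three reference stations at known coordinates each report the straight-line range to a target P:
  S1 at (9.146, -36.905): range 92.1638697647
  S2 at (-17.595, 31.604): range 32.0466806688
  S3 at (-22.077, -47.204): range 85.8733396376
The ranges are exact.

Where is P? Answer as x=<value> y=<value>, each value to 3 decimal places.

x=-49.540 y=34.160

eq1: (x − 9.146)² + (y + 36.905)² = 92.1638697647²
eq2: (x + 17.595)² + (y − 31.604)² = 32.0466806688²
eq3: (x + 22.077)² + (y + 47.204)² = 85.8733396376²
eq3−eq2, eq3−eq1 (x²,y² cancel):
  8.964·x + 157.616·y = 4940.026015
  62.446·x + 20.598·y = -2389.931633
det = 8.964·20.598 − 157.616·62.446 = -9657.848264
x = (4940.026015·20.598 − 157.616·-2389.931633) / -9657.848264 = -49.539619
y = (8.964·-2389.931633 − 4940.026015·62.446) / -9657.848264 = 34.159598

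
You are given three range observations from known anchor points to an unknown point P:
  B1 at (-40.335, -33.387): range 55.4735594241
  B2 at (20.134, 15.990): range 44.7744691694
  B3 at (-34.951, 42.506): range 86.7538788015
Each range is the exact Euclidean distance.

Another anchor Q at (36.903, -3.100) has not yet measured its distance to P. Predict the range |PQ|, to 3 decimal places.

33.576

eq1: (x + 40.335)² + (y + 33.387)² = 55.4735594241²
eq2: (x − 20.134)² + (y − 15.990)² = 44.7744691694²
eq3: (x + 34.951)² + (y − 42.506)² = 86.7538788015²
eq1−eq3, eq1−eq2 (x²,y² cancel):
  10.768·x + 151.786·y = -4162.191249
  120.938·x + 98.754·y = -1007.983232
det = 10.768·98.754 − 151.786·120.938 = -17293.312196
x = (-4162.191249·98.754 − 151.786·-1007.983232) / -17293.312196 = 14.921103
y = (10.768·-1007.983232 − -4162.191249·120.938) / -17293.312196 = -28.479976
|P − Q| = √((14.921103 − 36.903)² + (-28.479976 − -3.100)²) = 33.575988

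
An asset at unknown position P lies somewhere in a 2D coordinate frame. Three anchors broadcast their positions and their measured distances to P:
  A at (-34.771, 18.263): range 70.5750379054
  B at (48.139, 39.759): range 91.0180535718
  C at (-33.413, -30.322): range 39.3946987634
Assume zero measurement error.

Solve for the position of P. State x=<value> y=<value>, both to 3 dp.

eq1: (x + 34.771)² + (y − 18.263)² = 70.5750379054²
eq2: (x − 48.139)² + (y − 39.759)² = 91.0180535718²
eq3: (x + 33.413)² + (y + 30.322)² = 39.3946987634²
eq3−eq2, eq3−eq1 (x²,y² cancel):
  163.104·x + 140.162·y = -4870.054636
  -2.716·x + 97.170·y = -3922.186328
det = 163.104·97.170 − 140.162·-2.716 = 16229.495672
x = (-4870.054636·97.170 − 140.162·-3922.186328) / 16229.495672 = 4.714766
y = (163.104·-3922.186328 − -4870.054636·-2.716) / 16229.495672 = -40.232387

x=4.715 y=-40.232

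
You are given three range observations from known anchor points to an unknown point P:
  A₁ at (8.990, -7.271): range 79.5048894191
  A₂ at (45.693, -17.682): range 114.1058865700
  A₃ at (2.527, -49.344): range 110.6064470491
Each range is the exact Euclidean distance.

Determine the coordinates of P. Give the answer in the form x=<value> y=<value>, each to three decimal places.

x=-46.214 y=49.944

eq1: (x − 8.990)² + (y + 7.271)² = 79.5048894191²
eq2: (x − 45.693)² + (y + 17.682)² = 114.1058865700²
eq3: (x − 2.527)² + (y + 49.344)² = 110.6064470491²
eq3−eq1, eq3−eq2 (x²,y² cancel):
  12.926·x + 84.146·y = 3605.230163
  86.332·x + 63.324·y = -827.079913
det = 12.926·63.324 − 84.146·86.332 = -6445.966448
x = (3605.230163·63.324 − 84.146·-827.079913) / -6445.966448 = -46.213871
y = (12.926·-827.079913 − 3605.230163·86.332) / -6445.966448 = 49.944034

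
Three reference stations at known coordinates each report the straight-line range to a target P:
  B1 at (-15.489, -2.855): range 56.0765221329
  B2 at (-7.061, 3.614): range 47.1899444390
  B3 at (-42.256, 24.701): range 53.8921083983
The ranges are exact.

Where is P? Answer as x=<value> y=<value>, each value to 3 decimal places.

eq1: (x + 15.489)² + (y + 2.855)² = 56.0765221329²
eq2: (x + 7.061)² + (y − 3.614)² = 47.1899444390²
eq3: (x + 42.256)² + (y − 24.701)² = 53.8921083983²
eq3−eq2, eq3−eq1 (x²,y² cancel):
  70.390·x − 42.174·y = -1655.321729
  53.534·x − 55.112·y = -2387.865778
det = 70.390·-55.112 − -42.174·53.534 = -1621.590764
x = (-1655.321729·-55.112 − -42.174·-2387.865778) / -1621.590764 = 5.844730
y = (70.390·-2387.865778 − -1655.321729·53.534) / -1621.590764 = 49.004891

x=5.845 y=49.005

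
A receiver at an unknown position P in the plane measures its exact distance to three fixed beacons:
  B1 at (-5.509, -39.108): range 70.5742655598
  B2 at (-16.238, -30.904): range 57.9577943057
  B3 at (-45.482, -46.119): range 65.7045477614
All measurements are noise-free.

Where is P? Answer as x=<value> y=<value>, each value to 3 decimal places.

eq1: (x + 5.509)² + (y + 39.108)² = 70.5742655598²
eq2: (x + 16.238)² + (y + 30.904)² = 57.9577943057²
eq3: (x + 45.482)² + (y + 46.119)² = 65.7045477614²
eq1−eq3, eq1−eq2 (x²,y² cancel):
  -79.946·x − 14.022·y = 3299.429103
  -21.458·x + 16.408·y = 1280.566154
det = -79.946·16.408 − -14.022·-21.458 = -1612.638044
x = (3299.429103·16.408 − -14.022·1280.566154) / -1612.638044 = -44.705092
y = (-79.946·1280.566154 − 3299.429103·-21.458) / -1612.638044 = 19.580954

x=-44.705 y=19.581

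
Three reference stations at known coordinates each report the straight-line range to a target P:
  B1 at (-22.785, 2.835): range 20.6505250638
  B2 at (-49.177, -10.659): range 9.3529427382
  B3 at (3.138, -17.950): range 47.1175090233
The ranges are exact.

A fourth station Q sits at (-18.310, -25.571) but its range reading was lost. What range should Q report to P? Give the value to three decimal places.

eq1: (x + 22.785)² + (y − 2.835)² = 20.6505250638²
eq2: (x + 49.177)² + (y + 10.659)² = 9.3529427382²
eq3: (x − 3.138)² + (y + 17.950)² = 47.1175090233²
eq3−eq1, eq3−eq2 (x²,y² cancel):
  -51.846·x + 41.570·y = 1988.759377
  -104.630·x + 14.582·y = 4332.524185
det = -51.846·14.582 − 41.570·-104.630 = 3593.450728
x = (1988.759377·14.582 − 41.570·4332.524185) / 3593.450728 = -42.049537
y = (-51.846·4332.524185 − 1988.759377·-104.630) / 3593.450728 = -4.602861
|P − Q| = √((-42.049537 − -18.310)² + (-4.602861 − -25.571)²) = 31.673782

31.674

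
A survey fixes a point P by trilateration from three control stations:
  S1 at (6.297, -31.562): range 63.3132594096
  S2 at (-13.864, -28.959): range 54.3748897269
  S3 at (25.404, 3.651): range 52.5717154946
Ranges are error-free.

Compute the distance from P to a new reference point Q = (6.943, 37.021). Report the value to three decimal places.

eq1: (x − 6.297)² + (y + 31.562)² = 63.3132594096²
eq2: (x + 13.864)² + (y + 28.959)² = 54.3748897269²
eq3: (x − 25.404)² + (y − 3.651)² = 52.5717154946²
eq2−eq3, eq2−eq1 (x²,y² cancel):
  78.536·x + 65.220·y = -179.297797
  40.322·x − 5.206·y = -1046.962308
det = 78.536·-5.206 − 65.220·40.322 = -3038.659256
x = (-179.297797·-5.206 − 65.220·-1046.962308) / -3038.659256 = -22.778568
y = (78.536·-1046.962308 − -179.297797·40.322) / -3038.659256 = 24.680157
|P − Q| = √((-22.778568 − 6.943)² + (24.680157 − 37.021)²) = 32.181796

32.182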